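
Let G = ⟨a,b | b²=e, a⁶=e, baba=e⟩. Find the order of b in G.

Compute successive powers until reaching e:
  b¹ = b, b² = e.
The smallest positive k with bᵏ = e is 2.

Answer: 2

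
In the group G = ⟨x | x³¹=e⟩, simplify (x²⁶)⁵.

Compute successive powers of (x²⁶), reducing at each step:
  (x²⁶)²: (x²⁶) · x²⁶ = x²¹
  (x²⁶)³: (x²¹) · x²⁶ = x¹⁶
  (x²⁶)⁴: (x¹⁶) · x²⁶ = x¹¹
  (x²⁶)⁵: (x¹¹) · x²⁶ = x⁶

Answer: x⁶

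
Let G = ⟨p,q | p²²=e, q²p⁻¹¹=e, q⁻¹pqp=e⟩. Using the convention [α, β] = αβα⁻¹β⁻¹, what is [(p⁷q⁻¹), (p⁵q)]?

[(p⁷q⁻¹), (p⁵q)] = (p⁷q⁻¹)·(p⁵q)·(p⁷q⁻¹)⁻¹·(p⁵q)⁻¹.
  (p⁷q⁻¹) · (p⁵q) = p²
  (p²) · (p⁷q) = p⁹q
  (p⁹q) · (p⁵q⁻¹) = p⁴

Answer: p⁴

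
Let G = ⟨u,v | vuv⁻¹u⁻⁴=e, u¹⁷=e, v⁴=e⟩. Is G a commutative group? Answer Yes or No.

u·v = uv but v·u = u⁴v, so u·v ≠ v·u and G is not abelian.

Answer: No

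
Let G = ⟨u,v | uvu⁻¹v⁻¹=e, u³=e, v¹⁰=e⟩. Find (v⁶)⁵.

Compute successive powers of (v⁶), reducing at each step:
  (v⁶)²: (v⁶) · v⁶ = v²
  (v⁶)³: (v²) · v⁶ = v⁸
  (v⁶)⁴: (v⁸) · v⁶ = v⁴
  (v⁶)⁵: (v⁴) · v⁶ = e

Answer: e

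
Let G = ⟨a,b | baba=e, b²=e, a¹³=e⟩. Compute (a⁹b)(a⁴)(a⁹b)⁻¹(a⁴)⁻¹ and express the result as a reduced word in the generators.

[(a⁹b), (a⁴)] = (a⁹b)·(a⁴)·(a⁹b)⁻¹·(a⁴)⁻¹.
  (a⁹b) · (a⁴) = a⁵b
  (a⁵b) · (a⁹b) = a⁹
  (a⁹) · (a⁹) = a⁵

Answer: a⁵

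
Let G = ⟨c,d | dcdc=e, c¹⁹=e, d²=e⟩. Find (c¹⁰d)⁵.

Compute successive powers of (c¹⁰d), reducing at each step:
  (c¹⁰d)²: (c¹⁰d) · c¹⁰ = d;   d · d = e
  (c¹⁰d)³: e · c¹⁰ = c¹⁰;   (c¹⁰) · d = c¹⁰d
  (c¹⁰d)⁴: (c¹⁰d) · c¹⁰ = d;   d · d = e
  (c¹⁰d)⁵: e · c¹⁰ = c¹⁰;   (c¹⁰) · d = c¹⁰d

Answer: c¹⁰d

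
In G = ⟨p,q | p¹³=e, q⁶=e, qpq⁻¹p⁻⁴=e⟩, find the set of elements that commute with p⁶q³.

⟨p⁶q³⟩ ⊆ C_G(p⁶q³) since powers of p⁶q³ commute with p⁶q³; so |C_G(p⁶q³)| ≥ |⟨p⁶q³⟩| = 2.
By orbit–stabilizer, |C_G(p⁶q³)| = |G| / |conj. class of p⁶q³| = 78 / 13 = 6.
The 6 elements commuting with p⁶q³ are {e, p⁴q, p²q⁴, p⁶q³, p⁷q², p¹²q⁵}.

Answer: {e, p⁴q, p²q⁴, p⁶q³, p⁷q², p¹²q⁵}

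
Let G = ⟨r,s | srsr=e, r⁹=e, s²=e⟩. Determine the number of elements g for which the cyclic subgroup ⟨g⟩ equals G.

⟨g⟩ = G would require ord(g) = |G| = 18, but the maximum element order in G is 9 < 18. So G is not cyclic and no single element generates it: the count is 0.

Answer: 0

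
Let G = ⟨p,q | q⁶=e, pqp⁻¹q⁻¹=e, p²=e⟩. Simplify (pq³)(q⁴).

Compute (pq³) · (q⁴) by multiplying left to right and reducing via the relations at each step:
  (pq³) · q⁴ = pq

Answer: pq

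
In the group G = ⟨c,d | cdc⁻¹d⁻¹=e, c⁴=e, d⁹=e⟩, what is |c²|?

Compute successive powers until reaching e:
  (c²)¹ = c², (c²)² = e.
The smallest positive k with (c²)ᵏ = e is 2.

Answer: 2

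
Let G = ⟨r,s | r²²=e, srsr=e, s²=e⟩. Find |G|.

Enumerate words in the generators, reducing via the relations: the distinct elements are
  {e, r, s, rs, r², r³, r⁴, r⁵, r⁶, r⁷, r⁸, r⁹, r²s, r²¹, r²⁰, r³s, r¹², r¹³, r¹¹, r¹⁰, r¹⁴, r¹⁵, r¹⁶, r¹⁷, r¹⁸, r¹⁹, r⁴s, r⁵s, r⁶s, r⁷s, r⁸s, r⁹s, r²¹s, r²⁰s, r¹²s, r¹³s, r¹¹s, r¹⁰s, r¹⁴s, r¹⁵s, r¹⁶s, r¹⁷s, r¹⁸s, r¹⁹s}.
No further products give new elements, so |G| = 44.

Answer: 44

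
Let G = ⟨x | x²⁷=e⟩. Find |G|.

G is generated by a single element, so G is cyclic. The relator gives x²⁷ = e and no smaller power is forced to be e, so the 27 powers {e, x, x², x³, x⁴, x⁵, x⁶, x⁷, x⁸, x⁹, x²², x²³, x²¹, x²⁰, x²⁴, x²⁵, x²⁶, x¹², x¹³, x¹¹, x¹⁰, x¹⁴, x¹⁵, x¹⁶, x¹⁷, x¹⁸, x¹⁹} are distinct. Hence |G| = 27.

Answer: 27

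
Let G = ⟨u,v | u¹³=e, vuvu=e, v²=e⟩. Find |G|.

Enumerate words in the generators, reducing via the relations: the distinct elements are
  {e, u, v, uv, u², u³, u⁴, u⁵, u⁶, u⁷, u⁸, u⁹, u²v, u³v, u¹², u¹¹, u¹⁰, u⁴v, u⁵v, u⁶v, u⁷v, u⁸v, u⁹v, u¹²v, u¹¹v, u¹⁰v}.
No further products give new elements, so |G| = 26.

Answer: 26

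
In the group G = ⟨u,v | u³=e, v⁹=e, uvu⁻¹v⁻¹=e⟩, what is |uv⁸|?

Compute successive powers until reaching e:
  (uv⁸)¹ = uv⁸, (uv⁸)² = u²v⁷, (uv⁸)³ = v⁶, (uv⁸)⁴ = uv⁵, (uv⁸)⁵ = u²v⁴, (uv⁸)⁶ = v³, (uv⁸)⁷ = uv², (uv⁸)⁸ = u²v, (uv⁸)⁹ = e.
The smallest positive k with (uv⁸)ᵏ = e is 9.

Answer: 9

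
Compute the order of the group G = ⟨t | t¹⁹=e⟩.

G is generated by a single element, so G is cyclic. The relator gives t¹⁹ = e and no smaller power is forced to be e, so the 19 powers {e, t, t², t³, t⁴, t⁵, t⁶, t⁷, t⁸, t⁹, t¹², t¹³, t¹¹, t¹⁰, t¹⁴, t¹⁵, t¹⁶, t¹⁷, t¹⁸} are distinct. Hence |G| = 19.

Answer: 19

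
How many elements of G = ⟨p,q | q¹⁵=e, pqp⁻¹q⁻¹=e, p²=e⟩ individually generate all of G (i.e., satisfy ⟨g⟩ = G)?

G is cyclic of order 30. An element generates G iff its order is 30, and a cyclic group of order 30 has exactly φ(30) = 8 such elements.

Answer: 8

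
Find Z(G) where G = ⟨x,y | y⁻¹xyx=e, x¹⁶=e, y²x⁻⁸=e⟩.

An element z ∈ Z(G) iff z commutes with every generator.
For example x⁸ is central: (x⁸)·x = x⁹ = x·(x⁸); (x⁸)·y = y⁻¹ = y·(x⁸).
Whereas x ∉ Z(G) since x·y = xy ≠ x⁷y⁻¹ = y·x.
Checking each of the 32 elements this way gives Z(G) = {e, x⁸}, of order 2.

Answer: {e, x⁸}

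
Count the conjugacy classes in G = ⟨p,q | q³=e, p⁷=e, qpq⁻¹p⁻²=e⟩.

The conjugacy classes (representative and size) are:
  [e] (size 1), [p²] (size 3), [p⁵] (size 3), [q] (size 7), [q²] (size 7).
Class equation: 1 + 3 + 3 + 7 + 7 = 21 = |G|. So G has 5 conjugacy classes.

Answer: 5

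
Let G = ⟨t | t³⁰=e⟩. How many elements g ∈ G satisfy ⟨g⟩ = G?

G is cyclic of order 30. An element generates G iff its order is 30, and a cyclic group of order 30 has exactly φ(30) = 8 such elements.

Answer: 8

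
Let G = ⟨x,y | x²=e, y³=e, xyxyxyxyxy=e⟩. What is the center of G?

An element z ∈ Z(G) iff z commutes with every generator.
For example e is central: e·x = x = x·e; e·y = y = y·e.
Whereas x ∉ Z(G) since x·y = xy ≠ yx = y·x.
Checking each of the 60 elements this way gives Z(G) = {e}, of order 1.

Answer: {e}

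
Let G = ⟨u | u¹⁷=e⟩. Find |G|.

G is generated by a single element, so G is cyclic. The relator gives u¹⁷ = e and no smaller power is forced to be e, so the 17 powers {e, u, u², u³, u⁴, u⁵, u⁶, u⁷, u⁸, u⁹, u¹², u¹³, u¹¹, u¹⁰, u¹⁴, u¹⁵, u¹⁶} are distinct. Hence |G| = 17.

Answer: 17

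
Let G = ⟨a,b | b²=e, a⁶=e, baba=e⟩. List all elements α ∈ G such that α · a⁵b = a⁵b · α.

⟨a⁵b⟩ ⊆ C_G(a⁵b) since powers of a⁵b commute with a⁵b; so |C_G(a⁵b)| ≥ |⟨a⁵b⟩| = 2.
By orbit–stabilizer, |C_G(a⁵b)| = |G| / |conj. class of a⁵b| = 12 / 3 = 4.
The 4 elements commuting with a⁵b are {e, a³, a⁵b, a²b}.

Answer: {e, a³, a⁵b, a²b}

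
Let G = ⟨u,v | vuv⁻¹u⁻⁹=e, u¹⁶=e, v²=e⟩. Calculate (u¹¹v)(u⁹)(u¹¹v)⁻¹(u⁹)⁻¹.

[(u¹¹v), (u⁹)] = (u¹¹v)·(u⁹)·(u¹¹v)⁻¹·(u⁹)⁻¹.
  (u¹¹v) · (u⁹) = u¹²v
  (u¹²v) · (u¹³v) = u
  u · (u⁷) = u⁸

Answer: u⁸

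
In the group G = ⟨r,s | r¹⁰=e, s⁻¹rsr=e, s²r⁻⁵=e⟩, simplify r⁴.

Compute successive powers of r, reducing at each step:
  r²: r · r = r²
  r³: (r²) · r = r³
  r⁴: (r³) · r = r⁴

Answer: r⁴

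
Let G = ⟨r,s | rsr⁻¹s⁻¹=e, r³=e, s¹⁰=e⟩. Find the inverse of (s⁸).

The order of (s⁸) is 5 (smallest k with (s⁸)ᵏ = e), so (s⁸)⁻¹ = (s⁸)⁴ = s².
Check: (s⁸) · (s²) → (s⁸) · s² = e, giving e as required.

Answer: s²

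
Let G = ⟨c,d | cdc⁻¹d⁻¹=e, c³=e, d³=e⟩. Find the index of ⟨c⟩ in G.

First find ord(c) by computing successive powers:
  c¹ = c, c² = c², c³ = e.
So |⟨c⟩| = ord(c) = 3. With |G| = 9, by Lagrange [G : ⟨c⟩] = 9/3 = 3.

Answer: 3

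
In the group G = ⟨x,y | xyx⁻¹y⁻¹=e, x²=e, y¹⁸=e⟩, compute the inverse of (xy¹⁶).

The order of (xy¹⁶) is 18 (smallest k with (xy¹⁶)ᵏ = e), so (xy¹⁶)⁻¹ = (xy¹⁶)¹⁷ = xy².
Check: (xy¹⁶) · (xy²) → (xy¹⁶) · x = y¹⁶;   (y¹⁶) · y² = e, giving e as required.

Answer: xy²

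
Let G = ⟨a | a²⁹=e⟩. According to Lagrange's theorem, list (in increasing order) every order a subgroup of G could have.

|G| = 29 = 29. By Lagrange's theorem the order of any subgroup divides 29; the divisors of 29 are 1, 29.

Answer: 1, 29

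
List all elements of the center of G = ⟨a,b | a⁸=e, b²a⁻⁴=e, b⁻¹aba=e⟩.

An element z ∈ Z(G) iff z commutes with every generator.
For example a⁴ is central: (a⁴)·a = a⁵ = a·(a⁴); (a⁴)·b = b⁻¹ = b·(a⁴).
Whereas a ∉ Z(G) since a·b = ab ≠ a³b⁻¹ = b·a.
Checking each of the 16 elements this way gives Z(G) = {e, a⁴}, of order 2.

Answer: {e, a⁴}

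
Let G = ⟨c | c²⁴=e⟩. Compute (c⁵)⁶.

Compute successive powers of (c⁵), reducing at each step:
  (c⁵)²: (c⁵) · c⁵ = c¹⁰
  (c⁵)³: (c¹⁰) · c⁵ = c¹⁵
  (c⁵)⁴: (c¹⁵) · c⁵ = c²⁰
  (c⁵)⁵: (c²⁰) · c⁵ = c
  (c⁵)⁶: c · c⁵ = c⁶

Answer: c⁶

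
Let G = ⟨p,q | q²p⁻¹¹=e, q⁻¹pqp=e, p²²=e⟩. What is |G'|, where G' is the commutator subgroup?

G' = [G, G] is generated by all commutators. The generator-pair commutators are: [p, q] = p².
The subgroup they normally generate is {e, p², p⁴, p⁶, p⁸, p¹⁰, p¹², p¹⁴, p¹⁶, p¹⁸, p²⁰}, of order 11.
Check: |G/G'| = 44/11 = 4 is the order of the abelianisation.

Answer: 11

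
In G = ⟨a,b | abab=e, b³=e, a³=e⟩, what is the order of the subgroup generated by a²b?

|⟨a²b⟩| equals the order of a²b. Compute successive powers until reaching e:
  (a²b)¹ = a²b, (a²b)² = b²a, (a²b)³ = e.
The smallest positive k with (a²b)ᵏ = e is 3, so |⟨a²b⟩| = 3.

Answer: 3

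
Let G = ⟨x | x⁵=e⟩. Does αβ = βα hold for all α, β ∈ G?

G has a single generator, so G is cyclic and hence abelian.

Answer: Yes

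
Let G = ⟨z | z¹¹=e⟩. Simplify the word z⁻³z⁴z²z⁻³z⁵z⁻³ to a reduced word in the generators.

Multiply left to right, reducing at each step:
  (z⁸) · z⁴ = z
  z · z² = z³
  (z³) · z⁻³ = e
  e · z⁵ = z⁵
  (z⁵) · z⁻³ = z²

Answer: z²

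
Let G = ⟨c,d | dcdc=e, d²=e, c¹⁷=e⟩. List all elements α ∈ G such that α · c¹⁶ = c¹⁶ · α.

⟨c¹⁶⟩ ⊆ C_G(c¹⁶) since powers of c¹⁶ commute with c¹⁶; so |C_G(c¹⁶)| ≥ |⟨c¹⁶⟩| = 17.
By orbit–stabilizer, |C_G(c¹⁶)| = |G| / |conj. class of c¹⁶| = 34 / 2 = 17.
The 17 elements commuting with c¹⁶ are {e, c, c², c³, c⁴, c⁵, c⁶, c⁷, c⁸, c⁹, c¹⁰, c¹¹, c¹², c¹³, c¹⁴, c¹⁵, c¹⁶}.

Answer: {e, c, c², c³, c⁴, c⁵, c⁶, c⁷, c⁸, c⁹, c¹⁰, c¹¹, c¹², c¹³, c¹⁴, c¹⁵, c¹⁶}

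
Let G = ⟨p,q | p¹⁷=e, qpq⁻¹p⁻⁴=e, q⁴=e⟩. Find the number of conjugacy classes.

The conjugacy classes (representative and size) are:
  [e] (size 1), [p⁴] (size 4), [p²] (size 4), [p⁵] (size 4), [p¹¹] (size 4), [p⁷q] (size 17), [p³q²] (size 17), [p⁹q³] (size 17).
Class equation: 1 + 4 + 4 + 4 + 4 + 17 + 17 + 17 = 68 = |G|. So G has 8 conjugacy classes.

Answer: 8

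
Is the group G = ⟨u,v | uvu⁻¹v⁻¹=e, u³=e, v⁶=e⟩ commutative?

Each pair of generators commutes: u·v = uv = v·u. Since the generators pairwise commute, every element of G commutes with every other, so G is abelian.

Answer: Yes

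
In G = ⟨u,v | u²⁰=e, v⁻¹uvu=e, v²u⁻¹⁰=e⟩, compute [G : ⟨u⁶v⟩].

First find ord(u⁶v) by computing successive powers:
  (u⁶v)¹ = u⁶v, (u⁶v)² = u¹⁰, (u⁶v)³ = u⁶v⁻¹, (u⁶v)⁴ = e.
So |⟨u⁶v⟩| = ord(u⁶v) = 4. With |G| = 40, by Lagrange [G : ⟨u⁶v⟩] = 40/4 = 10.

Answer: 10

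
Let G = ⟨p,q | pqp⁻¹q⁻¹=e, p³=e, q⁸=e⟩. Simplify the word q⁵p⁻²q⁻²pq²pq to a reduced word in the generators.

Multiply left to right, reducing at each step:
  (q⁵) · p⁻² = pq⁵
  (pq⁵) · q⁻² = pq³
  (pq³) · p = p²q³
  (p²q³) · q² = p²q⁵
  (p²q⁵) · p = q⁵
  (q⁵) · q = q⁶

Answer: q⁶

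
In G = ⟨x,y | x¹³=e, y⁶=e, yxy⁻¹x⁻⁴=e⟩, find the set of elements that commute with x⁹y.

⟨x⁹y⟩ ⊆ C_G(x⁹y) since powers of x⁹y commute with x⁹y; so |C_G(x⁹y)| ≥ |⟨x⁹y⟩| = 6.
By orbit–stabilizer, |C_G(x⁹y)| = |G| / |conj. class of x⁹y| = 78 / 13 = 6.
The 6 elements commuting with x⁹y are {e, xy⁵, x⁹y, x⁶y², x⁷y³, x¹¹y⁴}.

Answer: {e, xy⁵, x⁹y, x⁶y², x⁷y³, x¹¹y⁴}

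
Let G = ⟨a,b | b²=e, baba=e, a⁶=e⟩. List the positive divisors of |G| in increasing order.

|G| = 12 = 2² · 3. By Lagrange's theorem the order of any subgroup divides 12; the divisors of 12 are 1, 2, 3, 4, 6, 12.

Answer: 1, 2, 3, 4, 6, 12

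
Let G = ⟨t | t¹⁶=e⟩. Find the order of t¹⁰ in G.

Compute successive powers until reaching e:
  (t¹⁰)¹ = t¹⁰, (t¹⁰)² = t⁴, (t¹⁰)³ = t¹⁴, (t¹⁰)⁴ = t⁸, (t¹⁰)⁵ = t², (t¹⁰)⁶ = t¹², (t¹⁰)⁷ = t⁶, (t¹⁰)⁸ = e.
The smallest positive k with (t¹⁰)ᵏ = e is 8.

Answer: 8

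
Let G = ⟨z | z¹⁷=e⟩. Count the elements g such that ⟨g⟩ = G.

G is cyclic of order 17. An element generates G iff its order is 17, and a cyclic group of order 17 has exactly φ(17) = 16 such elements.

Answer: 16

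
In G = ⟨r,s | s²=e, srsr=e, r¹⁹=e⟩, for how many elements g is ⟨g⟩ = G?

⟨g⟩ = G would require ord(g) = |G| = 38, but the maximum element order in G is 19 < 38. So G is not cyclic and no single element generates it: the count is 0.

Answer: 0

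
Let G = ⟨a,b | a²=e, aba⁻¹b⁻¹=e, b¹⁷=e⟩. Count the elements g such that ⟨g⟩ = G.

G is cyclic of order 34. An element generates G iff its order is 34, and a cyclic group of order 34 has exactly φ(34) = 16 such elements.

Answer: 16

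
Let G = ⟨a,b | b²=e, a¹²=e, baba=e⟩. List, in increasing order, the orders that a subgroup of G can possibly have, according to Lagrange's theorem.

|G| = 24 = 2³ · 3. By Lagrange's theorem the order of any subgroup divides 24; the divisors of 24 are 1, 2, 3, 4, 6, 8, 12, 24.

Answer: 1, 2, 3, 4, 6, 8, 12, 24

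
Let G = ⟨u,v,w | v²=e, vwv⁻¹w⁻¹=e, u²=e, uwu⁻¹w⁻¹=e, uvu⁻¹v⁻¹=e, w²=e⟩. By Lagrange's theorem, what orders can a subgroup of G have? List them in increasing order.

|G| = 8 = 2³. By Lagrange's theorem the order of any subgroup divides 8; the divisors of 8 are 1, 2, 4, 8.

Answer: 1, 2, 4, 8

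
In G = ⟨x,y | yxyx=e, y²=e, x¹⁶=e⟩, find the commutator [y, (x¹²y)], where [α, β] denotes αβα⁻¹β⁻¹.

[y, (x¹²y)] = y·(x¹²y)·y⁻¹·(x¹²y)⁻¹.
  y · (x¹²y) = x⁴
  (x⁴) · y = x⁴y
  (x⁴y) · (x¹²y) = x⁸

Answer: x⁸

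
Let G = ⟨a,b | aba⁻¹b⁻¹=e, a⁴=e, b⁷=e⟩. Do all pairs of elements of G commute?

Each pair of generators commutes: a·b = ab = b·a. Since the generators pairwise commute, every element of G commutes with every other, so G is abelian.

Answer: Yes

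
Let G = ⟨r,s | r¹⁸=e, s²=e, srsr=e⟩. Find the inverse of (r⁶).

The order of (r⁶) is 3 (smallest k with (r⁶)ᵏ = e), so (r⁶)⁻¹ = (r⁶)² = r¹².
Check: (r⁶) · (r¹²) → (r⁶) · r¹² = e, giving e as required.

Answer: r¹²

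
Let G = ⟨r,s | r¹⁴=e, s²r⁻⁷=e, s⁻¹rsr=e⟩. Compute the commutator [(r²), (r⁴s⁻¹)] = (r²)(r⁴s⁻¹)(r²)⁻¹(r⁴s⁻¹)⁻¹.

[(r²), (r⁴s⁻¹)] = (r²)·(r⁴s⁻¹)·(r²)⁻¹·(r⁴s⁻¹)⁻¹.
  (r²) · (r⁴s⁻¹) = r⁶s⁻¹
  (r⁶s⁻¹) · (r¹²) = rs
  (rs) · (r⁴s) = r⁴

Answer: r⁴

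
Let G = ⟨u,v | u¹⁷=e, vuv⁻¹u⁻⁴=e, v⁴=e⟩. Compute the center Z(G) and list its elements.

An element z ∈ Z(G) iff z commutes with every generator.
For example e is central: e·u = u = u·e; e·v = v = v·e.
Whereas u ∉ Z(G) since u·v = uv ≠ u⁴v = v·u.
Checking each of the 68 elements this way gives Z(G) = {e}, of order 1.

Answer: {e}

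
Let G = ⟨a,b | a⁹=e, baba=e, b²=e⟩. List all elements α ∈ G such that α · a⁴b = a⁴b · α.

⟨a⁴b⟩ ⊆ C_G(a⁴b) since powers of a⁴b commute with a⁴b; so |C_G(a⁴b)| ≥ |⟨a⁴b⟩| = 2.
By orbit–stabilizer, |C_G(a⁴b)| = |G| / |conj. class of a⁴b| = 18 / 9 = 2.
The 2 elements commuting with a⁴b are {e, a⁴b}.

Answer: {e, a⁴b}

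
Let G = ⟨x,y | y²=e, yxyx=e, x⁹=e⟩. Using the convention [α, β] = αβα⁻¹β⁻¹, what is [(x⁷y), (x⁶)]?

[(x⁷y), (x⁶)] = (x⁷y)·(x⁶)·(x⁷y)⁻¹·(x⁶)⁻¹.
  (x⁷y) · (x⁶) = xy
  (xy) · (x⁷y) = x³
  (x³) · (x³) = x⁶

Answer: x⁶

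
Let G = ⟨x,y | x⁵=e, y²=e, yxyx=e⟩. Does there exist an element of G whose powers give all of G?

Every cyclic group is abelian. But x·y = xy while y·x = x⁴y, so x·y ≠ y·x and G is not abelian. Hence G is not cyclic.

Answer: No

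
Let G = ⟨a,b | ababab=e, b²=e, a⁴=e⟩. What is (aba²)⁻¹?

The order of (aba²) is 3 (smallest k with (aba²)ᵏ = e), so (aba²)⁻¹ = (aba²)² = a²ba³.
Check: (aba²) · (a²ba³) → (aba²) · a² = ab;   (ab) · b = a;   a · a³ = e, giving e as required.

Answer: a²ba³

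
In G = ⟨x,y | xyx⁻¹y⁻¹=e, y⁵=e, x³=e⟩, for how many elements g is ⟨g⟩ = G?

G is cyclic of order 15. An element generates G iff its order is 15, and a cyclic group of order 15 has exactly φ(15) = 8 such elements.

Answer: 8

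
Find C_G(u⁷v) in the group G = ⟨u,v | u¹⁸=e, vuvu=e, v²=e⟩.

⟨u⁷v⟩ ⊆ C_G(u⁷v) since powers of u⁷v commute with u⁷v; so |C_G(u⁷v)| ≥ |⟨u⁷v⟩| = 2.
By orbit–stabilizer, |C_G(u⁷v)| = |G| / |conj. class of u⁷v| = 36 / 9 = 4.
The 4 elements commuting with u⁷v are {e, u⁹, u⁷v, u¹⁶v}.

Answer: {e, u⁹, u⁷v, u¹⁶v}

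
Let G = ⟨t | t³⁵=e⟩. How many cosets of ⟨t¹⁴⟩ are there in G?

First find ord(t¹⁴) by computing successive powers:
  (t¹⁴)¹ = t¹⁴, (t¹⁴)² = t²⁸, (t¹⁴)³ = t⁷, (t¹⁴)⁴ = t²¹, (t¹⁴)⁵ = e.
So |⟨t¹⁴⟩| = ord(t¹⁴) = 5. With |G| = 35, by Lagrange [G : ⟨t¹⁴⟩] = 35/5 = 7.

Answer: 7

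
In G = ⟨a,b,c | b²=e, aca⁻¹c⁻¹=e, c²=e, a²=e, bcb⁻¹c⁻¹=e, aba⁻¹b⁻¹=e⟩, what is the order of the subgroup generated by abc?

|⟨abc⟩| equals the order of abc. Compute successive powers until reaching e:
  (abc)¹ = abc, (abc)² = e.
The smallest positive k with (abc)ᵏ = e is 2, so |⟨abc⟩| = 2.

Answer: 2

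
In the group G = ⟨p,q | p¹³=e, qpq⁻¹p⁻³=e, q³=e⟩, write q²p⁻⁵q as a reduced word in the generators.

Multiply left to right, reducing at each step:
  (q²) · p⁻⁵ = p⁷q²
  (p⁷q²) · q = p⁷

Answer: p⁷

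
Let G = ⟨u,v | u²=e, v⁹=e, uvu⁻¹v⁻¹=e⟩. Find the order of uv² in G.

Compute successive powers until reaching e:
  (uv²)¹ = uv², (uv²)² = v⁴, (uv²)³ = uv⁶, (uv²)⁴ = v⁸, (uv²)⁵ = uv, (uv²)⁶ = v³, (uv²)⁷ = uv⁵, (uv²)⁸ = v⁷, (uv²)⁹ = u, (uv²)¹⁰ = v², (uv²)¹¹ = uv⁴, (uv²)¹² = v⁶, (uv²)¹³ = uv⁸, (uv²)¹⁴ = v, (uv²)¹⁵ = uv³, (uv²)¹⁶ = v⁵, (uv²)¹⁷ = uv⁷, (uv²)¹⁸ = e.
The smallest positive k with (uv²)ᵏ = e is 18.

Answer: 18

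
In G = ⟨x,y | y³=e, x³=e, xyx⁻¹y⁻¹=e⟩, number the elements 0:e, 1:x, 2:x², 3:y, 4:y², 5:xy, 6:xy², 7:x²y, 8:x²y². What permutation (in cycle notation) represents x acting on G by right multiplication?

(0 1 2)(3 5 7)(4 6 8)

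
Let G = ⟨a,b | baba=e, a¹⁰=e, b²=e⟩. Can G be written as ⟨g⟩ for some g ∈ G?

Every cyclic group is abelian. But a·b = ab while b·a = a⁹b, so a·b ≠ b·a and G is not abelian. Hence G is not cyclic.

Answer: No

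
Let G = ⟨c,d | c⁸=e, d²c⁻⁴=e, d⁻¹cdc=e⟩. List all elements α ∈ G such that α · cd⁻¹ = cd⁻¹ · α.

⟨cd⁻¹⟩ ⊆ C_G(cd⁻¹) since powers of cd⁻¹ commute with cd⁻¹; so |C_G(cd⁻¹)| ≥ |⟨cd⁻¹⟩| = 4.
By orbit–stabilizer, |C_G(cd⁻¹)| = |G| / |conj. class of cd⁻¹| = 16 / 4 = 4.
The 4 elements commuting with cd⁻¹ are {e, c⁴, cd, cd⁻¹}.

Answer: {e, c⁴, cd, cd⁻¹}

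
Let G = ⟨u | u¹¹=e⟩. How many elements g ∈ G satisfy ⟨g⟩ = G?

G is cyclic of order 11. An element generates G iff its order is 11, and a cyclic group of order 11 has exactly φ(11) = 10 such elements.

Answer: 10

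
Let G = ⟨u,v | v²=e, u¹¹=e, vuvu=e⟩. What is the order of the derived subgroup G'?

G' = [G, G] is generated by all commutators. The generator-pair commutators are: [u, v] = u².
The subgroup they normally generate is {e, u, u², u³, u⁴, u⁵, u⁶, u⁷, u⁸, u⁹, u¹⁰}, of order 11.
Check: |G/G'| = 22/11 = 2 is the order of the abelianisation.

Answer: 11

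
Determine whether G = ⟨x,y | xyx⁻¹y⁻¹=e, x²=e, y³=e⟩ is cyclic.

|G| = 6. The element xy has order 6 (its powers give 6 distinct elements), so ⟨xy⟩ = G and G is cyclic.

Answer: Yes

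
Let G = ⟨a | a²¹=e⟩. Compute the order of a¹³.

Compute successive powers until reaching e:
  (a¹³)¹ = a¹³, (a¹³)² = a⁵, (a¹³)³ = a¹⁸, (a¹³)⁴ = a¹⁰, (a¹³)⁵ = a², (a¹³)⁶ = a¹⁵, (a¹³)⁷ = a⁷, (a¹³)⁸ = a²⁰, (a¹³)⁹ = a¹², (a¹³)¹⁰ = a⁴, (a¹³)¹¹ = a¹⁷, (a¹³)¹² = a⁹, (a¹³)¹³ = a, (a¹³)¹⁴ = a¹⁴, (a¹³)¹⁵ = a⁶, (a¹³)¹⁶ = a¹⁹, (a¹³)¹⁷ = a¹¹, (a¹³)¹⁸ = a³, (a¹³)¹⁹ = a¹⁶, (a¹³)²⁰ = a⁸, (a¹³)²¹ = e.
The smallest positive k with (a¹³)ᵏ = e is 21.

Answer: 21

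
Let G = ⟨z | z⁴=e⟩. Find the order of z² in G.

Compute successive powers until reaching e:
  (z²)¹ = z², (z²)² = e.
The smallest positive k with (z²)ᵏ = e is 2.

Answer: 2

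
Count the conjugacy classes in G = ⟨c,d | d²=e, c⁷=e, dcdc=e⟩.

The conjugacy classes (representative and size) are:
  [e] (size 1), [c⁶] (size 2), [c⁵] (size 2), [c⁴] (size 2), [cd] (size 7).
Class equation: 1 + 2 + 2 + 2 + 7 = 14 = |G|. So G has 5 conjugacy classes.

Answer: 5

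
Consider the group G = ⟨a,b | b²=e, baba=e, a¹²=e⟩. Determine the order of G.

Enumerate words in the generators, reducing via the relations: the distinct elements are
  {a, b, e, ab, a², a³, a⁴, a⁵, a⁶, a⁷, a⁸, a⁹, a²b, a³b, a¹¹, a¹⁰, a⁴b, a⁵b, a⁶b, a⁷b, a⁸b, a⁹b, a¹¹b, a¹⁰b}.
No further products give new elements, so |G| = 24.

Answer: 24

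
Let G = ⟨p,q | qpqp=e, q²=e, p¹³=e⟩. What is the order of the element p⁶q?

Compute successive powers until reaching e:
  (p⁶q)¹ = p⁶q, (p⁶q)² = e.
The smallest positive k with (p⁶q)ᵏ = e is 2.

Answer: 2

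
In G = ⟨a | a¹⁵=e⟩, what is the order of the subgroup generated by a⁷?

|⟨a⁷⟩| equals the order of a⁷. Compute successive powers until reaching e:
  (a⁷)¹ = a⁷, (a⁷)² = a¹⁴, (a⁷)³ = a⁶, (a⁷)⁴ = a¹³, (a⁷)⁵ = a⁵, (a⁷)⁶ = a¹², (a⁷)⁷ = a⁴, (a⁷)⁸ = a¹¹, (a⁷)⁹ = a³, (a⁷)¹⁰ = a¹⁰, (a⁷)¹¹ = a², (a⁷)¹² = a⁹, (a⁷)¹³ = a, (a⁷)¹⁴ = a⁸, (a⁷)¹⁵ = e.
The smallest positive k with (a⁷)ᵏ = e is 15, so |⟨a⁷⟩| = 15.

Answer: 15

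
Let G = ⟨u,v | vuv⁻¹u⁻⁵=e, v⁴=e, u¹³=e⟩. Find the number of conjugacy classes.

The conjugacy classes (representative and size) are:
  [e] (size 1), [u] (size 4), [u²] (size 4), [u⁹] (size 4), [u¹²v] (size 13), [u⁴v²] (size 13), [u¹²v³] (size 13).
Class equation: 1 + 4 + 4 + 4 + 13 + 13 + 13 = 52 = |G|. So G has 7 conjugacy classes.

Answer: 7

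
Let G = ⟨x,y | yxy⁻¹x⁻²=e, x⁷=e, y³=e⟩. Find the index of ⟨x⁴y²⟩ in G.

First find ord(x⁴y²) by computing successive powers:
  (x⁴y²)¹ = x⁴y², (x⁴y²)² = x⁶y, (x⁴y²)³ = e.
So |⟨x⁴y²⟩| = ord(x⁴y²) = 3. With |G| = 21, by Lagrange [G : ⟨x⁴y²⟩] = 21/3 = 7.

Answer: 7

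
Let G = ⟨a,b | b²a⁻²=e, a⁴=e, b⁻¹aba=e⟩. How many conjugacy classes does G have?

The conjugacy classes (representative and size) are:
  [e] (size 1), [a³] (size 2), [a²] (size 1), [b⁻¹] (size 2), [ab⁻¹] (size 2).
Class equation: 1 + 2 + 1 + 2 + 2 = 8 = |G|. So G has 5 conjugacy classes.

Answer: 5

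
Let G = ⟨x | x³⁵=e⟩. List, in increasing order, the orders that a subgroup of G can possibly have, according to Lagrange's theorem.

|G| = 35 = 5 · 7. By Lagrange's theorem the order of any subgroup divides 35; the divisors of 35 are 1, 5, 7, 35.

Answer: 1, 5, 7, 35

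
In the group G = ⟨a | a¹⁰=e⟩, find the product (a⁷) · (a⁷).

Compute (a⁷) · (a⁷) by multiplying left to right and reducing via the relations at each step:
  (a⁷) · a⁷ = a⁴

Answer: a⁴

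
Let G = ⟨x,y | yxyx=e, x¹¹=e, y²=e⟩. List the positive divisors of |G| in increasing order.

|G| = 22 = 2 · 11. By Lagrange's theorem the order of any subgroup divides 22; the divisors of 22 are 1, 2, 11, 22.

Answer: 1, 2, 11, 22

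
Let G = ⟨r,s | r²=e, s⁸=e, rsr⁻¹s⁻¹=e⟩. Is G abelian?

Each pair of generators commutes: r·s = rs = s·r. Since the generators pairwise commute, every element of G commutes with every other, so G is abelian.

Answer: Yes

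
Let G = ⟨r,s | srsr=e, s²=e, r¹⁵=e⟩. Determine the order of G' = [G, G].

G' = [G, G] is generated by all commutators. The generator-pair commutators are: [r, s] = r².
The subgroup they normally generate is {e, r, r², r³, r⁴, r⁵, r⁶, r⁷, r⁸, r⁹, r¹⁰, r¹¹, r¹², r¹³, r¹⁴}, of order 15.
Check: |G/G'| = 30/15 = 2 is the order of the abelianisation.

Answer: 15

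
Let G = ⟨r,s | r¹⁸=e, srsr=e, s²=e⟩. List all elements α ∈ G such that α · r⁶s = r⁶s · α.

⟨r⁶s⟩ ⊆ C_G(r⁶s) since powers of r⁶s commute with r⁶s; so |C_G(r⁶s)| ≥ |⟨r⁶s⟩| = 2.
By orbit–stabilizer, |C_G(r⁶s)| = |G| / |conj. class of r⁶s| = 36 / 9 = 4.
The 4 elements commuting with r⁶s are {e, r⁹, r⁶s, r¹⁵s}.

Answer: {e, r⁹, r⁶s, r¹⁵s}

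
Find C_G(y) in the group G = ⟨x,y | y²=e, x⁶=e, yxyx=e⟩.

⟨y⟩ ⊆ C_G(y) since powers of y commute with y; so |C_G(y)| ≥ |⟨y⟩| = 2.
By orbit–stabilizer, |C_G(y)| = |G| / |conj. class of y| = 12 / 3 = 4.
The 4 elements commuting with y are {e, x³, y, x³y}.

Answer: {e, x³, y, x³y}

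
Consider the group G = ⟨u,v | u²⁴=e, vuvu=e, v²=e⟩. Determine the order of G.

Enumerate words in the generators, reducing via the relations: the distinct elements are
  {e, u, v, uv, u², u³, u⁴, u⁵, u⁶, u⁷, u⁸, u⁹, u²v, u²², u²³, u²¹, u²⁰, u³v, u¹², u¹³, u¹¹, u¹⁰, u¹⁴, u¹⁵, u¹⁶, u¹⁷, u¹⁸, u¹⁹, u⁴v, u⁵v, u⁶v, u⁷v, u⁸v, u⁹v, u²²v, u²³v, u²¹v, u²⁰v, u¹²v, u¹³v, u¹¹v, u¹⁰v, u¹⁴v, u¹⁵v, u¹⁶v, u¹⁷v, u¹⁸v, u¹⁹v}.
No further products give new elements, so |G| = 48.

Answer: 48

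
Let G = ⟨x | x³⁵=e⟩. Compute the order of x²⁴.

Compute successive powers until reaching e:
  (x²⁴)¹ = x²⁴, (x²⁴)² = x¹³, (x²⁴)³ = x², (x²⁴)⁴ = x²⁶, (x²⁴)⁵ = x¹⁵, (x²⁴)⁶ = x⁴, (x²⁴)⁷ = x²⁸, (x²⁴)⁸ = x¹⁷, (x²⁴)⁹ = x⁶, (x²⁴)¹⁰ = x³⁰, (x²⁴)¹¹ = x¹⁹, (x²⁴)¹² = x⁸, (x²⁴)¹³ = x³², (x²⁴)¹⁴ = x²¹, (x²⁴)¹⁵ = x¹⁰, (x²⁴)¹⁶ = x³⁴, (x²⁴)¹⁷ = x²³, (x²⁴)¹⁸ = x¹², (x²⁴)¹⁹ = x, (x²⁴)²⁰ = x²⁵, (x²⁴)²¹ = x¹⁴, (x²⁴)²² = x³, (x²⁴)²³ = x²⁷, (x²⁴)²⁴ = x¹⁶, (x²⁴)²⁵ = x⁵, (x²⁴)²⁶ = x²⁹, (x²⁴)²⁷ = x¹⁸, (x²⁴)²⁸ = x⁷, (x²⁴)²⁹ = x³¹, (x²⁴)³⁰ = x²⁰, (x²⁴)³¹ = x⁹, (x²⁴)³² = x³³, (x²⁴)³³ = x²², (x²⁴)³⁴ = x¹¹, (x²⁴)³⁵ = e.
The smallest positive k with (x²⁴)ᵏ = e is 35.

Answer: 35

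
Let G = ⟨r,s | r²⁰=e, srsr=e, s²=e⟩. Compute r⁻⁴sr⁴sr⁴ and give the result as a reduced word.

Multiply left to right, reducing at each step:
  (r¹⁶) · s = r¹⁶s
  (r¹⁶s) · r⁴ = r¹²s
  (r¹²s) · s = r¹²
  (r¹²) · r⁴ = r¹⁶

Answer: r¹⁶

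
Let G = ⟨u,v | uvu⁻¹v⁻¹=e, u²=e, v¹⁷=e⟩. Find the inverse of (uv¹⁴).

The order of (uv¹⁴) is 34 (smallest k with (uv¹⁴)ᵏ = e), so (uv¹⁴)⁻¹ = (uv¹⁴)³³ = uv³.
Check: (uv¹⁴) · (uv³) → (uv¹⁴) · u = v¹⁴;   (v¹⁴) · v³ = e, giving e as required.

Answer: uv³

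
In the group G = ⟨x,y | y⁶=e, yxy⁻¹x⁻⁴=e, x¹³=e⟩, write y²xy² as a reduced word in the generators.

Multiply left to right, reducing at each step:
  (y²) · x = x³y²
  (x³y²) · y² = x³y⁴

Answer: x³y⁴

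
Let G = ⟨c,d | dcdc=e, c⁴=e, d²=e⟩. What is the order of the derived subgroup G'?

G' = [G, G] is generated by all commutators. The generator-pair commutators are: [c, d] = c².
The subgroup they normally generate is {e, c²}, of order 2.
Check: |G/G'| = 8/2 = 4 is the order of the abelianisation.

Answer: 2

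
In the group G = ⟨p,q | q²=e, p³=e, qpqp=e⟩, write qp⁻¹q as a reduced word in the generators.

Multiply left to right, reducing at each step:
  q · p⁻¹ = pq
  (pq) · q = p

Answer: p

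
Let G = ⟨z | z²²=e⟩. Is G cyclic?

|G| = 22. The element z has order 22 (its powers give 22 distinct elements), so ⟨z⟩ = G and G is cyclic.

Answer: Yes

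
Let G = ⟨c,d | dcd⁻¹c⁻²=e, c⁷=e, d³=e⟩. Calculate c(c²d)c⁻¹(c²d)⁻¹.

[c, (c²d)] = c·(c²d)·c⁻¹·(c²d)⁻¹.
  c · (c²d) = c³d
  (c³d) · (c⁶) = cd
  (cd) · (c⁶d²) = c⁶

Answer: c⁶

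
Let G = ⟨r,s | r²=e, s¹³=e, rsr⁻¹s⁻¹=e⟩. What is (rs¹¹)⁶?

Compute successive powers of (rs¹¹), reducing at each step:
  (rs¹¹)²: (rs¹¹) · r = s¹¹;   (s¹¹) · s¹¹ = s⁹
  (rs¹¹)³: (s⁹) · r = rs⁹;   (rs⁹) · s¹¹ = rs⁷
  (rs¹¹)⁴: (rs⁷) · r = s⁷;   (s⁷) · s¹¹ = s⁵
  (rs¹¹)⁵: (s⁵) · r = rs⁵;   (rs⁵) · s¹¹ = rs³
  (rs¹¹)⁶: (rs³) · r = s³;   (s³) · s¹¹ = s

Answer: s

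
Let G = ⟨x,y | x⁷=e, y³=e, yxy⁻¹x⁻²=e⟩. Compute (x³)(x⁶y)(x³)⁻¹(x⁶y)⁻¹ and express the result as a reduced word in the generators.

[(x³), (x⁶y)] = (x³)·(x⁶y)·(x³)⁻¹·(x⁶y)⁻¹.
  (x³) · (x⁶y) = x²y
  (x²y) · (x⁴) = x³y
  (x³y) · (x⁴y²) = x⁴

Answer: x⁴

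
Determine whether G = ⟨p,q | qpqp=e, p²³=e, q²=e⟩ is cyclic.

Every cyclic group is abelian. But p·q = pq while q·p = p²²q, so p·q ≠ q·p and G is not abelian. Hence G is not cyclic.

Answer: No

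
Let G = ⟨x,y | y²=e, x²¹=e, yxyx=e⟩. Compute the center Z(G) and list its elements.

An element z ∈ Z(G) iff z commutes with every generator.
For example e is central: e·x = x = x·e; e·y = y = y·e.
Whereas x ∉ Z(G) since x·y = xy ≠ x²⁰y = y·x.
Checking each of the 42 elements this way gives Z(G) = {e}, of order 1.

Answer: {e}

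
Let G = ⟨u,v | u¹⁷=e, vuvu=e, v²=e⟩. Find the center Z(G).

An element z ∈ Z(G) iff z commutes with every generator.
For example e is central: e·u = u = u·e; e·v = v = v·e.
Whereas u ∉ Z(G) since u·v = uv ≠ u¹⁶v = v·u.
Checking each of the 34 elements this way gives Z(G) = {e}, of order 1.

Answer: {e}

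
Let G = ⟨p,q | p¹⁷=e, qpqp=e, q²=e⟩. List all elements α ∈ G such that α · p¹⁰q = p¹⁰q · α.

⟨p¹⁰q⟩ ⊆ C_G(p¹⁰q) since powers of p¹⁰q commute with p¹⁰q; so |C_G(p¹⁰q)| ≥ |⟨p¹⁰q⟩| = 2.
By orbit–stabilizer, |C_G(p¹⁰q)| = |G| / |conj. class of p¹⁰q| = 34 / 17 = 2.
The 2 elements commuting with p¹⁰q are {e, p¹⁰q}.

Answer: {e, p¹⁰q}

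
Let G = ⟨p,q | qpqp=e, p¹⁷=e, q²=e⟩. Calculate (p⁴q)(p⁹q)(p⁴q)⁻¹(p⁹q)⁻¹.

[(p⁴q), (p⁹q)] = (p⁴q)·(p⁹q)·(p⁴q)⁻¹·(p⁹q)⁻¹.
  (p⁴q) · (p⁹q) = p¹²
  (p¹²) · (p⁴q) = p¹⁶q
  (p¹⁶q) · (p⁹q) = p⁷

Answer: p⁷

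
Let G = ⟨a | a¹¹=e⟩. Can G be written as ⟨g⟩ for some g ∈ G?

|G| = 11. The element a has order 11 (its powers give 11 distinct elements), so ⟨a⟩ = G and G is cyclic.

Answer: Yes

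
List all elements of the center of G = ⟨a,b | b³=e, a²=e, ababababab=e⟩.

An element z ∈ Z(G) iff z commutes with every generator.
For example e is central: e·a = a = a·e; e·b = b = b·e.
Whereas a ∉ Z(G) since a·b = ab ≠ ba = b·a.
Checking each of the 60 elements this way gives Z(G) = {e}, of order 1.

Answer: {e}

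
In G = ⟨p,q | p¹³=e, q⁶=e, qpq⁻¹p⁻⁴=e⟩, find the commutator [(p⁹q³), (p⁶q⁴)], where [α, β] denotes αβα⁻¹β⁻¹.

[(p⁹q³), (p⁶q⁴)] = (p⁹q³)·(p⁶q⁴)·(p⁹q³)⁻¹·(p⁶q⁴)⁻¹.
  (p⁹q³) · (p⁶q⁴) = p³q
  (p³q) · (p⁹q³) = q⁴
  (q⁴) · (p⁸q²) = p⁷

Answer: p⁷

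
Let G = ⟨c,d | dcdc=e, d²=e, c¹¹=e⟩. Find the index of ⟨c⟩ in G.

First find ord(c) by computing successive powers:
  c¹ = c, c² = c², c³ = c³, c⁴ = c⁴, c⁵ = c⁵, c⁶ = c⁶, c⁷ = c⁷, c⁸ = c⁸, c⁹ = c⁹, c¹⁰ = c¹⁰, c¹¹ = e.
So |⟨c⟩| = ord(c) = 11. With |G| = 22, by Lagrange [G : ⟨c⟩] = 22/11 = 2.

Answer: 2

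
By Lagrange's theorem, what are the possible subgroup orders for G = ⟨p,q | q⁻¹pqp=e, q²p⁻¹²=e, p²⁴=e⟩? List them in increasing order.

|G| = 48 = 2⁴ · 3. By Lagrange's theorem the order of any subgroup divides 48; the divisors of 48 are 1, 2, 3, 4, 6, 8, 12, 16, 24, 48.

Answer: 1, 2, 3, 4, 6, 8, 12, 16, 24, 48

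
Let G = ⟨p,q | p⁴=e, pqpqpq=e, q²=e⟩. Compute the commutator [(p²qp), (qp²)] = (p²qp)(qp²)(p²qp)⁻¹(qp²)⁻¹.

[(p²qp), (qp²)] = (p²qp)·(qp²)·(p²qp)⁻¹·(qp²)⁻¹.
  (p²qp) · (qp²) = pqp
  (pqp) · (p³qp²) = p³
  (p³) · (p²q) = pq

Answer: pq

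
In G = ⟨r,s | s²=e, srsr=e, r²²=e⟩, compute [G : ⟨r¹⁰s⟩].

First find ord(r¹⁰s) by computing successive powers:
  (r¹⁰s)¹ = r¹⁰s, (r¹⁰s)² = e.
So |⟨r¹⁰s⟩| = ord(r¹⁰s) = 2. With |G| = 44, by Lagrange [G : ⟨r¹⁰s⟩] = 44/2 = 22.

Answer: 22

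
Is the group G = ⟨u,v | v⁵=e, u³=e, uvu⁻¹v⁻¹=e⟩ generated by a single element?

|G| = 15. The element uv has order 15 (its powers give 15 distinct elements), so ⟨uv⟩ = G and G is cyclic.

Answer: Yes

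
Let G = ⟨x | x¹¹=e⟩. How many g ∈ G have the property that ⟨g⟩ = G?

G is cyclic of order 11. An element generates G iff its order is 11, and a cyclic group of order 11 has exactly φ(11) = 10 such elements.

Answer: 10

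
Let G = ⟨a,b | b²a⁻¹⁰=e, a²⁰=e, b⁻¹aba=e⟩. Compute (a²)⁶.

Compute successive powers of (a²), reducing at each step:
  (a²)²: (a²) · a² = a⁴
  (a²)³: (a⁴) · a² = a⁶
  (a²)⁴: (a⁶) · a² = a⁸
  (a²)⁵: (a⁸) · a² = a¹⁰
  (a²)⁶: (a¹⁰) · a² = a¹²

Answer: a¹²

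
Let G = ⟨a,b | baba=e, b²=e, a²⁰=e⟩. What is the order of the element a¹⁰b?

Compute successive powers until reaching e:
  (a¹⁰b)¹ = a¹⁰b, (a¹⁰b)² = e.
The smallest positive k with (a¹⁰b)ᵏ = e is 2.

Answer: 2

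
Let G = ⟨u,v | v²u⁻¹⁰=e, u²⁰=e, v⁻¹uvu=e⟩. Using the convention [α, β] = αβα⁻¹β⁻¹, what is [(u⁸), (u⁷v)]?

[(u⁸), (u⁷v)] = (u⁸)·(u⁷v)·(u⁸)⁻¹·(u⁷v)⁻¹.
  (u⁸) · (u⁷v) = u⁵v⁻¹
  (u⁵v⁻¹) · (u¹²) = u³v
  (u³v) · (u⁷v⁻¹) = u¹⁶

Answer: u¹⁶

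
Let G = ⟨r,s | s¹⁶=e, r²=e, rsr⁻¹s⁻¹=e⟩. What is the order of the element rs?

Compute successive powers until reaching e:
  (rs)¹ = rs, (rs)² = s², (rs)³ = rs³, (rs)⁴ = s⁴, (rs)⁵ = rs⁵, (rs)⁶ = s⁶, (rs)⁷ = rs⁷, (rs)⁸ = s⁸, (rs)⁹ = rs⁹, (rs)¹⁰ = s¹⁰, (rs)¹¹ = rs¹¹, (rs)¹² = s¹², (rs)¹³ = rs¹³, (rs)¹⁴ = s¹⁴, (rs)¹⁵ = rs¹⁵, (rs)¹⁶ = e.
The smallest positive k with (rs)ᵏ = e is 16.

Answer: 16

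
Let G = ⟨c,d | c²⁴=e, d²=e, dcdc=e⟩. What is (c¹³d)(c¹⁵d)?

Compute (c¹³d) · (c¹⁵d) by multiplying left to right and reducing via the relations at each step:
  (c¹³d) · c¹⁵ = c²²d
  (c²²d) · d = c²²

Answer: c²²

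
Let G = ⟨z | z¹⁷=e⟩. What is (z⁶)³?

Compute successive powers of (z⁶), reducing at each step:
  (z⁶)²: (z⁶) · z⁶ = z¹²
  (z⁶)³: (z¹²) · z⁶ = z

Answer: z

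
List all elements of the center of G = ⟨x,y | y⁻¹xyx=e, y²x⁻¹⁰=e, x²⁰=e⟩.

An element z ∈ Z(G) iff z commutes with every generator.
For example x¹⁰ is central: (x¹⁰)·x = x¹¹ = x·(x¹⁰); (x¹⁰)·y = y⁻¹ = y·(x¹⁰).
Whereas x ∉ Z(G) since x·y = xy ≠ x⁹y⁻¹ = y·x.
Checking each of the 40 elements this way gives Z(G) = {e, x¹⁰}, of order 2.

Answer: {e, x¹⁰}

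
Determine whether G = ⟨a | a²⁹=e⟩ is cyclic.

|G| = 29. The element a has order 29 (its powers give 29 distinct elements), so ⟨a⟩ = G and G is cyclic.

Answer: Yes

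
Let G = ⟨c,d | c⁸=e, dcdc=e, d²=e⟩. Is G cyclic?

Every cyclic group is abelian. But c·d = cd while d·c = c⁷d, so c·d ≠ d·c and G is not abelian. Hence G is not cyclic.

Answer: No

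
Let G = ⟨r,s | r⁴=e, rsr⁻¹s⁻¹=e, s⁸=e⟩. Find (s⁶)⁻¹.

The order of (s⁶) is 4 (smallest k with (s⁶)ᵏ = e), so (s⁶)⁻¹ = (s⁶)³ = s².
Check: (s⁶) · (s²) → (s⁶) · s² = e, giving e as required.

Answer: s²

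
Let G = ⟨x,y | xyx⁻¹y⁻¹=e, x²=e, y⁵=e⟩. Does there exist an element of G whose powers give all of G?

|G| = 10. The element xy has order 10 (its powers give 10 distinct elements), so ⟨xy⟩ = G and G is cyclic.

Answer: Yes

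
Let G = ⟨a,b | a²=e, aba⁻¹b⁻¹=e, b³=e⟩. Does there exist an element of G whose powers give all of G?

|G| = 6. The element ab has order 6 (its powers give 6 distinct elements), so ⟨ab⟩ = G and G is cyclic.

Answer: Yes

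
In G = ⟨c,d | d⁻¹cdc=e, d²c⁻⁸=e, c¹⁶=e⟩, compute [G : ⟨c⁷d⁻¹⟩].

First find ord(c⁷d⁻¹) by computing successive powers:
  (c⁷d⁻¹)¹ = c⁷d⁻¹, (c⁷d⁻¹)² = c⁸, (c⁷d⁻¹)³ = c⁷d, (c⁷d⁻¹)⁴ = e.
So |⟨c⁷d⁻¹⟩| = ord(c⁷d⁻¹) = 4. With |G| = 32, by Lagrange [G : ⟨c⁷d⁻¹⟩] = 32/4 = 8.

Answer: 8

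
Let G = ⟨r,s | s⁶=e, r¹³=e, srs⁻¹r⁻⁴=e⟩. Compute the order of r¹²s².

Compute successive powers until reaching e:
  (r¹²s²)¹ = r¹²s², (r¹²s²)² = r⁹s⁴, (r¹²s²)³ = e.
The smallest positive k with (r¹²s²)ᵏ = e is 3.

Answer: 3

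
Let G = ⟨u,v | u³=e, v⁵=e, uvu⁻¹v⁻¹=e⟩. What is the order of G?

Enumerate words in the generators, reducing via the relations: the distinct elements are
  {e, u, v, uv, u², v², v³, v⁴, uv², uv³, uv⁴, u²v, u²v², u²v³, u²v⁴}.
No further products give new elements, so |G| = 15.

Answer: 15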